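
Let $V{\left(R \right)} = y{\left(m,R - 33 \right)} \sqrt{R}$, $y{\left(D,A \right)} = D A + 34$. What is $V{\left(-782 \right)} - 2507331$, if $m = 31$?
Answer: $-2507331 - 25231 i \sqrt{782} \approx -2.5073 \cdot 10^{6} - 7.0557 \cdot 10^{5} i$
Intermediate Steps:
$y{\left(D,A \right)} = 34 + A D$ ($y{\left(D,A \right)} = A D + 34 = 34 + A D$)
$V{\left(R \right)} = \sqrt{R} \left(-989 + 31 R\right)$ ($V{\left(R \right)} = \left(34 + \left(R - 33\right) 31\right) \sqrt{R} = \left(34 + \left(-33 + R\right) 31\right) \sqrt{R} = \left(34 + \left(-1023 + 31 R\right)\right) \sqrt{R} = \left(-989 + 31 R\right) \sqrt{R} = \sqrt{R} \left(-989 + 31 R\right)$)
$V{\left(-782 \right)} - 2507331 = \sqrt{-782} \left(-989 + 31 \left(-782\right)\right) - 2507331 = i \sqrt{782} \left(-989 - 24242\right) - 2507331 = i \sqrt{782} \left(-25231\right) - 2507331 = - 25231 i \sqrt{782} - 2507331 = -2507331 - 25231 i \sqrt{782}$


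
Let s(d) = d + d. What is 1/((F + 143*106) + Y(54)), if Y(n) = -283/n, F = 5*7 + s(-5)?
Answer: 54/819599 ≈ 6.5886e-5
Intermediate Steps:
s(d) = 2*d
F = 25 (F = 5*7 + 2*(-5) = 35 - 10 = 25)
1/((F + 143*106) + Y(54)) = 1/((25 + 143*106) - 283/54) = 1/((25 + 15158) - 283*1/54) = 1/(15183 - 283/54) = 1/(819599/54) = 54/819599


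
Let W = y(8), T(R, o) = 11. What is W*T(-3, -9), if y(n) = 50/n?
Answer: 275/4 ≈ 68.750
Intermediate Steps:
W = 25/4 (W = 50/8 = 50*(⅛) = 25/4 ≈ 6.2500)
W*T(-3, -9) = (25/4)*11 = 275/4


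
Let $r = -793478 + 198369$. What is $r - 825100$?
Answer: $-1420209$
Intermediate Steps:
$r = -595109$
$r - 825100 = -595109 - 825100 = -1420209$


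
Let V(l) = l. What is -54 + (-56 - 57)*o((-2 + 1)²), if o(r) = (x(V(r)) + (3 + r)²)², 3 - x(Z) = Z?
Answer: -36666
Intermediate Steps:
x(Z) = 3 - Z
o(r) = (3 + (3 + r)² - r)² (o(r) = ((3 - r) + (3 + r)²)² = (3 + (3 + r)² - r)²)
-54 + (-56 - 57)*o((-2 + 1)²) = -54 + (-56 - 57)*(3 + (3 + (-2 + 1)²)² - (-2 + 1)²)² = -54 - 113*(3 + (3 + (-1)²)² - 1*(-1)²)² = -54 - 113*(3 + (3 + 1)² - 1*1)² = -54 - 113*(3 + 4² - 1)² = -54 - 113*(3 + 16 - 1)² = -54 - 113*18² = -54 - 113*324 = -54 - 36612 = -36666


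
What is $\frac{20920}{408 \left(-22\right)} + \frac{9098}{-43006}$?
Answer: $- \frac{61334323}{24126366} \approx -2.5422$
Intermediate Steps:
$\frac{20920}{408 \left(-22\right)} + \frac{9098}{-43006} = \frac{20920}{-8976} + 9098 \left(- \frac{1}{43006}\right) = 20920 \left(- \frac{1}{8976}\right) - \frac{4549}{21503} = - \frac{2615}{1122} - \frac{4549}{21503} = - \frac{61334323}{24126366}$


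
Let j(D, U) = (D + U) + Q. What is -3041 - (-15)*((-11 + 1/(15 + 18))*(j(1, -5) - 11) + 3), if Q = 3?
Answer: -11236/11 ≈ -1021.5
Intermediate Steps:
j(D, U) = 3 + D + U (j(D, U) = (D + U) + 3 = 3 + D + U)
-3041 - (-15)*((-11 + 1/(15 + 18))*(j(1, -5) - 11) + 3) = -3041 - (-15)*((-11 + 1/(15 + 18))*((3 + 1 - 5) - 11) + 3) = -3041 - (-15)*((-11 + 1/33)*(-1 - 11) + 3) = -3041 - (-15)*((-11 + 1/33)*(-12) + 3) = -3041 - (-15)*(-362/33*(-12) + 3) = -3041 - (-15)*(1448/11 + 3) = -3041 - (-15)*1481/11 = -3041 - 1*(-22215/11) = -3041 + 22215/11 = -11236/11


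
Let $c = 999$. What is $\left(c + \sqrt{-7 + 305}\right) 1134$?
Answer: $1132866 + 1134 \sqrt{298} \approx 1.1524 \cdot 10^{6}$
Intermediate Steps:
$\left(c + \sqrt{-7 + 305}\right) 1134 = \left(999 + \sqrt{-7 + 305}\right) 1134 = \left(999 + \sqrt{298}\right) 1134 = 1132866 + 1134 \sqrt{298}$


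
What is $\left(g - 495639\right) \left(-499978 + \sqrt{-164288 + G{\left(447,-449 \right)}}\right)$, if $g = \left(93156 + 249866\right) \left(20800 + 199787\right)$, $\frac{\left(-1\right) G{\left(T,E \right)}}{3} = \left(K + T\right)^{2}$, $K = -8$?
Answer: $-37831184492137950 + 75665698275 i \sqrt{742451} \approx -3.7831 \cdot 10^{16} + 6.5198 \cdot 10^{13} i$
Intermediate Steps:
$G{\left(T,E \right)} = - 3 \left(-8 + T\right)^{2}$
$g = 75666193914$ ($g = 343022 \cdot 220587 = 75666193914$)
$\left(g - 495639\right) \left(-499978 + \sqrt{-164288 + G{\left(447,-449 \right)}}\right) = \left(75666193914 - 495639\right) \left(-499978 + \sqrt{-164288 - 3 \left(-8 + 447\right)^{2}}\right) = 75665698275 \left(-499978 + \sqrt{-164288 - 3 \cdot 439^{2}}\right) = 75665698275 \left(-499978 + \sqrt{-164288 - 578163}\right) = 75665698275 \left(-499978 + \sqrt{-742451}\right) = 75665698275 \left(-499978 + i \sqrt{742451}\right) = -37831184492137950 + 75665698275 i \sqrt{742451}$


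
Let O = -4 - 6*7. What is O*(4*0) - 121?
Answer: -121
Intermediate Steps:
O = -46 (O = -4 - 42 = -46)
O*(4*0) - 121 = -184*0 - 121 = -46*0 - 121 = 0 - 121 = -121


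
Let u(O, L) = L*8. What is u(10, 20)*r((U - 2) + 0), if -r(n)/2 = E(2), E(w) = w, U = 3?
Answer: -640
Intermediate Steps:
r(n) = -4 (r(n) = -2*2 = -4)
u(O, L) = 8*L
u(10, 20)*r((U - 2) + 0) = (8*20)*(-4) = 160*(-4) = -640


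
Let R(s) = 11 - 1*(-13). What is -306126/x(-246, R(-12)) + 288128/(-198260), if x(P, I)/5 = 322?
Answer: -66474377/346955 ≈ -191.59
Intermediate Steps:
R(s) = 24 (R(s) = 11 + 13 = 24)
x(P, I) = 1610 (x(P, I) = 5*322 = 1610)
-306126/x(-246, R(-12)) + 288128/(-198260) = -306126/1610 + 288128/(-198260) = -306126*1/1610 + 288128*(-1/198260) = -153063/805 - 72032/49565 = -66474377/346955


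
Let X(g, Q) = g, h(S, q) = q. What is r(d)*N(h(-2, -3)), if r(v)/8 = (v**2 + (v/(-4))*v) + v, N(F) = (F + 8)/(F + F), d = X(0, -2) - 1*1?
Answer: 5/3 ≈ 1.6667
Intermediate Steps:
d = -1 (d = 0 - 1*1 = 0 - 1 = -1)
N(F) = (8 + F)/(2*F) (N(F) = (8 + F)/((2*F)) = (8 + F)*(1/(2*F)) = (8 + F)/(2*F))
r(v) = 6*v**2 + 8*v (r(v) = 8*((v**2 + (v/(-4))*v) + v) = 8*((v**2 + (v*(-1/4))*v) + v) = 8*((v**2 + (-v/4)*v) + v) = 8*((v**2 - v**2/4) + v) = 8*(3*v**2/4 + v) = 8*(v + 3*v**2/4) = 6*v**2 + 8*v)
r(d)*N(h(-2, -3)) = (2*(-1)*(4 + 3*(-1)))*((1/2)*(8 - 3)/(-3)) = (2*(-1)*(4 - 3))*((1/2)*(-1/3)*5) = (2*(-1)*1)*(-5/6) = -2*(-5/6) = 5/3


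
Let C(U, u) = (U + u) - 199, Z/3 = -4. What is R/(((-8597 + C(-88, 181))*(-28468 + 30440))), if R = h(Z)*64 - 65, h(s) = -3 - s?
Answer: -511/17162316 ≈ -2.9775e-5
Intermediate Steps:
Z = -12 (Z = 3*(-4) = -12)
C(U, u) = -199 + U + u
R = 511 (R = (-3 - 1*(-12))*64 - 65 = (-3 + 12)*64 - 65 = 9*64 - 65 = 576 - 65 = 511)
R/(((-8597 + C(-88, 181))*(-28468 + 30440))) = 511/(((-8597 + (-199 - 88 + 181))*(-28468 + 30440))) = 511/(((-8597 - 106)*1972)) = 511/((-8703*1972)) = 511/(-17162316) = 511*(-1/17162316) = -511/17162316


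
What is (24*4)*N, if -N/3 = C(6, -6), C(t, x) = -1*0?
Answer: 0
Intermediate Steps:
C(t, x) = 0
N = 0 (N = -3*0 = 0)
(24*4)*N = (24*4)*0 = 96*0 = 0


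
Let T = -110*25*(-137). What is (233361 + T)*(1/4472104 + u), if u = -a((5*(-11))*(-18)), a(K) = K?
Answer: -2701195044498449/4472104 ≈ -6.0401e+8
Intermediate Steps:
T = 376750 (T = -2750*(-137) = 376750)
u = -990 (u = -5*(-11)*(-18) = -(-55)*(-18) = -1*990 = -990)
(233361 + T)*(1/4472104 + u) = (233361 + 376750)*(1/4472104 - 990) = 610111*(1/4472104 - 990) = 610111*(-4427382959/4472104) = -2701195044498449/4472104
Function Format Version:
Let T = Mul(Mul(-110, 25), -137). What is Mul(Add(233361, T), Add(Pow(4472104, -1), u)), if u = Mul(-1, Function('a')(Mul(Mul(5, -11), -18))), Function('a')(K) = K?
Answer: Rational(-2701195044498449, 4472104) ≈ -6.0401e+8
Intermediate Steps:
T = 376750 (T = Mul(-2750, -137) = 376750)
u = -990 (u = Mul(-1, Mul(Mul(5, -11), -18)) = Mul(-1, Mul(-55, -18)) = Mul(-1, 990) = -990)
Mul(Add(233361, T), Add(Pow(4472104, -1), u)) = Mul(Add(233361, 376750), Add(Pow(4472104, -1), -990)) = Mul(610111, Add(Rational(1, 4472104), -990)) = Mul(610111, Rational(-4427382959, 4472104)) = Rational(-2701195044498449, 4472104)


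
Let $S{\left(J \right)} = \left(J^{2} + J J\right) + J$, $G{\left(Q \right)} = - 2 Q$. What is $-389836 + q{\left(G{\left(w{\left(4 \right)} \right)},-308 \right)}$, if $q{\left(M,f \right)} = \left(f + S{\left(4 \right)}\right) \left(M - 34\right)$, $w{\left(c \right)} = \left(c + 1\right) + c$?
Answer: $-375692$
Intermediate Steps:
$w{\left(c \right)} = 1 + 2 c$ ($w{\left(c \right)} = \left(1 + c\right) + c = 1 + 2 c$)
$S{\left(J \right)} = J + 2 J^{2}$ ($S{\left(J \right)} = \left(J^{2} + J^{2}\right) + J = 2 J^{2} + J = J + 2 J^{2}$)
$q{\left(M,f \right)} = \left(-34 + M\right) \left(36 + f\right)$ ($q{\left(M,f \right)} = \left(f + 4 \left(1 + 2 \cdot 4\right)\right) \left(M - 34\right) = \left(f + 4 \left(1 + 8\right)\right) \left(-34 + M\right) = \left(f + 4 \cdot 9\right) \left(-34 + M\right) = \left(f + 36\right) \left(-34 + M\right) = \left(36 + f\right) \left(-34 + M\right) = \left(-34 + M\right) \left(36 + f\right)$)
$-389836 + q{\left(G{\left(w{\left(4 \right)} \right)},-308 \right)} = -389836 + \left(-1224 - -10472 + 36 \left(- 2 \left(1 + 2 \cdot 4\right)\right) + - 2 \left(1 + 2 \cdot 4\right) \left(-308\right)\right) = -389836 + \left(-1224 + 10472 + 36 \left(- 2 \left(1 + 8\right)\right) + - 2 \left(1 + 8\right) \left(-308\right)\right) = -389836 + \left(-1224 + 10472 + 36 \left(\left(-2\right) 9\right) + \left(-2\right) 9 \left(-308\right)\right) = -389836 + \left(-1224 + 10472 + 36 \left(-18\right) - -5544\right) = -389836 + \left(-1224 + 10472 - 648 + 5544\right) = -389836 + 14144 = -375692$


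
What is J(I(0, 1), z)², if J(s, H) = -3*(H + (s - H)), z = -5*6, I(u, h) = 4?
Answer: 144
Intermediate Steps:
z = -30
J(s, H) = -3*s
J(I(0, 1), z)² = (-3*4)² = (-12)² = 144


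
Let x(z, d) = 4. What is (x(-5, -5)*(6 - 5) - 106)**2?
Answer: 10404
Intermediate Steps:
(x(-5, -5)*(6 - 5) - 106)**2 = (4*(6 - 5) - 106)**2 = (4*1 - 106)**2 = (4 - 106)**2 = (-102)**2 = 10404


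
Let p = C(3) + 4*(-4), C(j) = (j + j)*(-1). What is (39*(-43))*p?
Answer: 36894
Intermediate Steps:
C(j) = -2*j (C(j) = (2*j)*(-1) = -2*j)
p = -22 (p = -2*3 + 4*(-4) = -6 - 16 = -22)
(39*(-43))*p = (39*(-43))*(-22) = -1677*(-22) = 36894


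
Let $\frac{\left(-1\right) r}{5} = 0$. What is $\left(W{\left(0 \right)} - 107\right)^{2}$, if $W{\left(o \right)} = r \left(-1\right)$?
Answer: $11449$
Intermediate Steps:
$r = 0$ ($r = \left(-5\right) 0 = 0$)
$W{\left(o \right)} = 0$ ($W{\left(o \right)} = 0 \left(-1\right) = 0$)
$\left(W{\left(0 \right)} - 107\right)^{2} = \left(0 - 107\right)^{2} = \left(-107\right)^{2} = 11449$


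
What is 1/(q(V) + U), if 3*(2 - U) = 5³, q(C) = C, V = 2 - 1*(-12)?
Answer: -3/77 ≈ -0.038961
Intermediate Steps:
V = 14 (V = 2 + 12 = 14)
U = -119/3 (U = 2 - ⅓*5³ = 2 - ⅓*125 = 2 - 125/3 = -119/3 ≈ -39.667)
1/(q(V) + U) = 1/(14 - 119/3) = 1/(-77/3) = -3/77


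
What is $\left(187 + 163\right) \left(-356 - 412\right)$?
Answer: $-268800$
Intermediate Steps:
$\left(187 + 163\right) \left(-356 - 412\right) = 350 \left(-768\right) = -268800$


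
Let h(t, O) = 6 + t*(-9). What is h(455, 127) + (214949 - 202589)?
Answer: 8271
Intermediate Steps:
h(t, O) = 6 - 9*t
h(455, 127) + (214949 - 202589) = (6 - 9*455) + (214949 - 202589) = (6 - 4095) + 12360 = -4089 + 12360 = 8271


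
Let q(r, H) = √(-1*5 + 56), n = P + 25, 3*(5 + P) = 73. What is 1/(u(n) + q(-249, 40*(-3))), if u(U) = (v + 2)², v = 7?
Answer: 27/2170 - √51/6510 ≈ 0.011345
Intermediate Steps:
P = 58/3 (P = -5 + (⅓)*73 = -5 + 73/3 = 58/3 ≈ 19.333)
n = 133/3 (n = 58/3 + 25 = 133/3 ≈ 44.333)
q(r, H) = √51 (q(r, H) = √(-5 + 56) = √51)
u(U) = 81 (u(U) = (7 + 2)² = 9² = 81)
1/(u(n) + q(-249, 40*(-3))) = 1/(81 + √51)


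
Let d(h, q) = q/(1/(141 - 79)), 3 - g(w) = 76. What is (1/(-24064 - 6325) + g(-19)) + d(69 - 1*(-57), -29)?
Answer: -56857820/30389 ≈ -1871.0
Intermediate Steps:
g(w) = -73 (g(w) = 3 - 1*76 = 3 - 76 = -73)
d(h, q) = 62*q (d(h, q) = q/(1/62) = q*62 = 62*q)
(1/(-24064 - 6325) + g(-19)) + d(69 - 1*(-57), -29) = (1/(-24064 - 6325) - 73) + 62*(-29) = (1/(-30389) - 73) - 1798 = (-1/30389 - 73) - 1798 = -2218398/30389 - 1798 = -56857820/30389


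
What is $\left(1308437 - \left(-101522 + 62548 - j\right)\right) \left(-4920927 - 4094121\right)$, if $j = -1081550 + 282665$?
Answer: $-4944988219248$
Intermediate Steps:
$j = -798885$
$\left(1308437 - \left(-101522 + 62548 - j\right)\right) \left(-4920927 - 4094121\right) = \left(1308437 - \left(697363 + 62548\right)\right) \left(-4920927 - 4094121\right) = \left(1308437 - 759911\right) \left(-9015048\right) = 548526 \left(-9015048\right) = -4944988219248$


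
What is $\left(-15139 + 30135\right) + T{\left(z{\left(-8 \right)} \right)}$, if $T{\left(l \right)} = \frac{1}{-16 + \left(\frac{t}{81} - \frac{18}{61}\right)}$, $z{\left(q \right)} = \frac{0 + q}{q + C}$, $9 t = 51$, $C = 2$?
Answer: $\frac{3606598157}{240505} \approx 14996.0$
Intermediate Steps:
$t = \frac{17}{3}$ ($t = \frac{1}{9} \cdot 51 = \frac{17}{3} \approx 5.6667$)
$z{\left(q \right)} = \frac{q}{2 + q}$ ($z{\left(q \right)} = \frac{0 + q}{q + 2} = \frac{q}{2 + q}$)
$T{\left(l \right)} = - \frac{14823}{240505}$ ($T{\left(l \right)} = \frac{1}{-16 + \left(\frac{17}{3 \cdot 81} - \frac{18}{61}\right)} = \frac{1}{-16 + \left(\frac{17}{3} \cdot \frac{1}{81} - \frac{18}{61}\right)} = \frac{1}{-16 + \left(\frac{17}{243} - \frac{18}{61}\right)} = \frac{1}{-16 - \frac{3337}{14823}} = \frac{1}{- \frac{240505}{14823}} = - \frac{14823}{240505}$)
$\left(-15139 + 30135\right) + T{\left(z{\left(-8 \right)} \right)} = \left(-15139 + 30135\right) - \frac{14823}{240505} = 14996 - \frac{14823}{240505} = \frac{3606598157}{240505}$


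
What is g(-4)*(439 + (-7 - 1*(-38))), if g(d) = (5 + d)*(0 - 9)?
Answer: -4230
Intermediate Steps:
g(d) = -45 - 9*d (g(d) = (5 + d)*(-9) = -45 - 9*d)
g(-4)*(439 + (-7 - 1*(-38))) = (-45 - 9*(-4))*(439 + (-7 - 1*(-38))) = (-45 + 36)*(439 + (-7 + 38)) = -9*(439 + 31) = -9*470 = -4230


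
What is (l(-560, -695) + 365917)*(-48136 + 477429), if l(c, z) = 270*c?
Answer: 92176505081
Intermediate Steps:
(l(-560, -695) + 365917)*(-48136 + 477429) = (270*(-560) + 365917)*(-48136 + 477429) = (-151200 + 365917)*429293 = 214717*429293 = 92176505081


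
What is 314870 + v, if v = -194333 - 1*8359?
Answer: 112178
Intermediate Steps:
v = -202692 (v = -194333 - 8359 = -202692)
314870 + v = 314870 - 202692 = 112178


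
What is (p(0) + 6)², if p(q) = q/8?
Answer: 36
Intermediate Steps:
p(q) = q/8 (p(q) = q*(⅛) = q/8)
(p(0) + 6)² = ((⅛)*0 + 6)² = (0 + 6)² = 6² = 36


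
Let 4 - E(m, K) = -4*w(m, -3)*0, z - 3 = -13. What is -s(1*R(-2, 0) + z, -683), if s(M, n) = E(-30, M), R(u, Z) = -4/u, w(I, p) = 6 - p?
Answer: -4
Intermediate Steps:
z = -10 (z = 3 - 13 = -10)
E(m, K) = 4 (E(m, K) = 4 - (-4*(6 - 1*(-3)))*0 = 4 - (-4*(6 + 3))*0 = 4 - (-4*9)*0 = 4 - (-36)*0 = 4 - 1*0 = 4 + 0 = 4)
s(M, n) = 4
-s(1*R(-2, 0) + z, -683) = -1*4 = -4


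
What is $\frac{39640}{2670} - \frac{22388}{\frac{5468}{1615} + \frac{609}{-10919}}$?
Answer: $- \frac{105177261467312}{15678655719} \approx -6708.3$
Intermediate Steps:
$\frac{39640}{2670} - \frac{22388}{\frac{5468}{1615} + \frac{609}{-10919}} = 39640 \cdot \frac{1}{2670} - \frac{22388}{5468 \cdot \frac{1}{1615} + 609 \left(- \frac{1}{10919}\right)} = \frac{3964}{267} - \frac{22388}{\frac{5468}{1615} - \frac{609}{10919}} = \frac{3964}{267} - \frac{22388}{\frac{58721557}{17634185}} = \frac{3964}{267} - \frac{394794133780}{58721557} = - \frac{105177261467312}{15678655719}$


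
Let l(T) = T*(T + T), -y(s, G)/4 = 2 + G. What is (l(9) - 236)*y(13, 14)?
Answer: 4736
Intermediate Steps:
y(s, G) = -8 - 4*G (y(s, G) = -4*(2 + G) = -8 - 4*G)
l(T) = 2*T**2 (l(T) = T*(2*T) = 2*T**2)
(l(9) - 236)*y(13, 14) = (2*9**2 - 236)*(-8 - 4*14) = (2*81 - 236)*(-8 - 56) = (162 - 236)*(-64) = -74*(-64) = 4736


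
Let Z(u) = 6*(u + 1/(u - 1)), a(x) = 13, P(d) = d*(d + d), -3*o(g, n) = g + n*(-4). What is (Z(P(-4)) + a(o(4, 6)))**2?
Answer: 40462321/961 ≈ 42104.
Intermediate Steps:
o(g, n) = -g/3 + 4*n/3 (o(g, n) = -(g + n*(-4))/3 = -(g - 4*n)/3 = -g/3 + 4*n/3)
P(d) = 2*d**2 (P(d) = d*(2*d) = 2*d**2)
Z(u) = 6*u + 6/(-1 + u) (Z(u) = 6*(u + 1/(-1 + u)) = 6*u + 6/(-1 + u))
(Z(P(-4)) + a(o(4, 6)))**2 = (6*(1 + (2*(-4)**2)**2 - 2*(-4)**2)/(-1 + 2*(-4)**2) + 13)**2 = (6*(1 + (2*16)**2 - 2*16)/(-1 + 2*16) + 13)**2 = (6*(1 + 32**2 - 1*32)/(-1 + 32) + 13)**2 = (6*(1 + 1024 - 32)/31 + 13)**2 = (6*(1/31)*993 + 13)**2 = (5958/31 + 13)**2 = (6361/31)**2 = 40462321/961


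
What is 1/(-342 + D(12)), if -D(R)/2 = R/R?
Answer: -1/344 ≈ -0.0029070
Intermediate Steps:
D(R) = -2 (D(R) = -2*R/R = -2*1 = -2)
1/(-342 + D(12)) = 1/(-342 - 2) = 1/(-344) = -1/344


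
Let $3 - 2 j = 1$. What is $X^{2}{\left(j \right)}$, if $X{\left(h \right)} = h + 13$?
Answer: $196$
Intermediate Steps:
$j = 1$ ($j = \frac{3}{2} - \frac{1}{2} = 1$)
$X{\left(h \right)} = 13 + h$
$X^{2}{\left(j \right)} = \left(13 + 1\right)^{2} = 14^{2} = 196$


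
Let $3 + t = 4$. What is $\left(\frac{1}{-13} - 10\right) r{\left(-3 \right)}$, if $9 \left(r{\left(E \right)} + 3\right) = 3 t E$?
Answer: $\frac{524}{13} \approx 40.308$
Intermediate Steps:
$t = 1$ ($t = -3 + 4 = 1$)
$r{\left(E \right)} = -3 + \frac{E}{3}$ ($r{\left(E \right)} = -3 + \frac{3 \cdot 1 E}{9} = -3 + \frac{3 E}{9} = -3 + \frac{E}{3}$)
$\left(\frac{1}{-13} - 10\right) r{\left(-3 \right)} = \left(\frac{1}{-13} - 10\right) \left(-3 + \frac{1}{3} \left(-3\right)\right) = \left(- \frac{1}{13} - 10\right) \left(-3 - 1\right) = \left(- \frac{131}{13}\right) \left(-4\right) = \frac{524}{13}$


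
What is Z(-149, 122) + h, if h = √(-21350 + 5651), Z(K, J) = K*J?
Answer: -18178 + I*√15699 ≈ -18178.0 + 125.3*I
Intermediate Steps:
Z(K, J) = J*K
h = I*√15699 (h = √(-15699) = I*√15699 ≈ 125.3*I)
Z(-149, 122) + h = 122*(-149) + I*√15699 = -18178 + I*√15699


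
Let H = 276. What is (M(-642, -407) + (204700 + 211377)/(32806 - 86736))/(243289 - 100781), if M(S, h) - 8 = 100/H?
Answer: 2408297/530296494360 ≈ 4.5414e-6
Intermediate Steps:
M(S, h) = 577/69 (M(S, h) = 8 + 100/276 = 8 + 100*(1/276) = 8 + 25/69 = 577/69)
(M(-642, -407) + (204700 + 211377)/(32806 - 86736))/(243289 - 100781) = (577/69 + (204700 + 211377)/(32806 - 86736))/(243289 - 100781) = (577/69 + 416077/(-53930))/142508 = (577/69 + 416077*(-1/53930))*(1/142508) = (577/69 - 416077/53930)*(1/142508) = (2408297/3721170)*(1/142508) = 2408297/530296494360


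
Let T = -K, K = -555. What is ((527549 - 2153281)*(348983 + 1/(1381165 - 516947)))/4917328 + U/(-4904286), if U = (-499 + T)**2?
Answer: -300581562463945243851673/2605183310256411768 ≈ -1.1538e+5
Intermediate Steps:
T = 555 (T = -1*(-555) = 555)
U = 3136 (U = (-499 + 555)**2 = 56**2 = 3136)
((527549 - 2153281)*(348983 + 1/(1381165 - 516947)))/4917328 + U/(-4904286) = ((527549 - 2153281)*(348983 + 1/(1381165 - 516947)))/4917328 + 3136/(-4904286) = -1625732*(348983 + 1/864218)*(1/4917328) + 3136*(-1/4904286) = -1625732*(348983 + 1/864218)*(1/4917328) - 1568/2452143 = -1625732*301597390295/864218*(1/4917328) - 1568/2452143 = -245158264259535470/432109*1/4917328 - 1568/2452143 = -122579132129767735/1062410842376 - 1568/2452143 = -300581562463945243851673/2605183310256411768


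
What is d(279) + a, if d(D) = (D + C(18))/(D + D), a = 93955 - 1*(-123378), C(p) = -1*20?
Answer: 121272073/558 ≈ 2.1733e+5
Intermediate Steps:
C(p) = -20
a = 217333 (a = 93955 + 123378 = 217333)
d(D) = (-20 + D)/(2*D) (d(D) = (D - 20)/(D + D) = (-20 + D)/((2*D)) = (-20 + D)*(1/(2*D)) = (-20 + D)/(2*D))
d(279) + a = (½)*(-20 + 279)/279 + 217333 = (½)*(1/279)*259 + 217333 = 259/558 + 217333 = 121272073/558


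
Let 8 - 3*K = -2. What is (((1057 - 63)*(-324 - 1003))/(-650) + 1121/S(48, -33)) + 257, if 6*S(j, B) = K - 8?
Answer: 1922383/2275 ≈ 845.00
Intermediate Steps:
K = 10/3 (K = 8/3 - 1/3*(-2) = 8/3 + 2/3 = 10/3 ≈ 3.3333)
S(j, B) = -7/9 (S(j, B) = (10/3 - 8)/6 = (1/6)*(-14/3) = -7/9)
(((1057 - 63)*(-324 - 1003))/(-650) + 1121/S(48, -33)) + 257 = (((1057 - 63)*(-324 - 1003))/(-650) + 1121/(-7/9)) + 257 = ((994*(-1327))*(-1/650) + 1121*(-9/7)) + 257 = (-1319038*(-1/650) - 10089/7) + 257 = (659519/325 - 10089/7) + 257 = 1337708/2275 + 257 = 1922383/2275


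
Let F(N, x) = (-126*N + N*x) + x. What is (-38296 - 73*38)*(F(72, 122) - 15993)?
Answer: 663650130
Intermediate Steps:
F(N, x) = x - 126*N + N*x
(-38296 - 73*38)*(F(72, 122) - 15993) = (-38296 - 73*38)*((122 - 126*72 + 72*122) - 15993) = (-38296 - 2774)*((122 - 9072 + 8784) - 15993) = -41070*(-166 - 15993) = -41070*(-16159) = 663650130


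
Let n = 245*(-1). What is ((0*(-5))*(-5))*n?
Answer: 0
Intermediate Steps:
n = -245
((0*(-5))*(-5))*n = ((0*(-5))*(-5))*(-245) = (0*(-5))*(-245) = 0*(-245) = 0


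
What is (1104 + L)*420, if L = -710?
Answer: 165480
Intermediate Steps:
(1104 + L)*420 = (1104 - 710)*420 = 394*420 = 165480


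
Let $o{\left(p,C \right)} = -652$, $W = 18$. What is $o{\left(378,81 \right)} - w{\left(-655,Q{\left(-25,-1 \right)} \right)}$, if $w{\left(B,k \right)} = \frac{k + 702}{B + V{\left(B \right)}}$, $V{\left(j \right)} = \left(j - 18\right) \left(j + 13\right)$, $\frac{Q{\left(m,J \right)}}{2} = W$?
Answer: $- \frac{281280710}{431411} \approx -652.0$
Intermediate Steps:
$Q{\left(m,J \right)} = 36$ ($Q{\left(m,J \right)} = 2 \cdot 18 = 36$)
$V{\left(j \right)} = \left(-18 + j\right) \left(13 + j\right)$
$w{\left(B,k \right)} = \frac{702 + k}{-234 + B^{2} - 4 B}$ ($w{\left(B,k \right)} = \frac{k + 702}{B - \left(234 - B^{2} + 5 B\right)} = \frac{702 + k}{-234 + B^{2} - 4 B}$)
$o{\left(378,81 \right)} - w{\left(-655,Q{\left(-25,-1 \right)} \right)} = -652 - \frac{702 + 36}{-234 + \left(-655\right)^{2} - -2620} = -652 - \frac{1}{-234 + 429025 + 2620} \cdot 738 = -652 - \frac{1}{431411} \cdot 738 = -652 - \frac{738}{431411} = - \frac{281280710}{431411}$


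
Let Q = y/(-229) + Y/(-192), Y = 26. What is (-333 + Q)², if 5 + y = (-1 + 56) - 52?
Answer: 53633022430849/483296256 ≈ 1.1097e+5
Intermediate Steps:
y = -2 (y = -5 + ((-1 + 56) - 52) = -5 + (55 - 52) = -5 + 3 = -2)
Q = -2785/21984 (Q = -2/(-229) + 26/(-192) = -2*(-1/229) + 26*(-1/192) = 2/229 - 13/96 = -2785/21984 ≈ -0.12668)
(-333 + Q)² = (-333 - 2785/21984)² = (-7323457/21984)² = 53633022430849/483296256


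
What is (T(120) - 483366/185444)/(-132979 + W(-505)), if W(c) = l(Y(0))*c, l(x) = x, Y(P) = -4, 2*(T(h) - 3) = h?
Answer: -1866601/4047593466 ≈ -0.00046116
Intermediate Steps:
T(h) = 3 + h/2
W(c) = -4*c
(T(120) - 483366/185444)/(-132979 + W(-505)) = ((3 + (1/2)*120) - 483366/185444)/(-132979 - 4*(-505)) = ((3 + 60) - 483366*1/185444)/(-132979 + 2020) = (63 - 241683/92722)/(-130959) = (5599803/92722)*(-1/130959) = -1866601/4047593466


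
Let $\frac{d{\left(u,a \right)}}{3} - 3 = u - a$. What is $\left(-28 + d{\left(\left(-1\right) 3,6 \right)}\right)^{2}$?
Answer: $2116$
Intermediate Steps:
$d{\left(u,a \right)} = 9 - 3 a + 3 u$ ($d{\left(u,a \right)} = 9 + 3 \left(u - a\right) = 9 - \left(- 3 u + 3 a\right) = 9 - 3 a + 3 u$)
$\left(-28 + d{\left(\left(-1\right) 3,6 \right)}\right)^{2} = \left(-28 + \left(9 - 18 + 3 \left(\left(-1\right) 3\right)\right)\right)^{2} = \left(-28 + \left(9 - 18 + 3 \left(-3\right)\right)\right)^{2} = \left(-28 - 18\right)^{2} = \left(-46\right)^{2} = 2116$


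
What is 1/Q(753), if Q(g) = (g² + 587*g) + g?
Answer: 1/1009773 ≈ 9.9032e-7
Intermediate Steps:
Q(g) = g² + 588*g
1/Q(753) = 1/(753*(588 + 753)) = 1/(753*1341) = 1/1009773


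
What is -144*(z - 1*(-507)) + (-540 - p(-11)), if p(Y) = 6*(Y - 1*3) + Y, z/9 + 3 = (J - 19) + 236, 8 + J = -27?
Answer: -305437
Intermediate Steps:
J = -35 (J = -8 - 27 = -35)
z = 1611 (z = -27 + 9*((-35 - 19) + 236) = -27 + 9*(-54 + 236) = -27 + 9*182 = -27 + 1638 = 1611)
p(Y) = -18 + 7*Y (p(Y) = 6*(Y - 3) + Y = 6*(-3 + Y) + Y = (-18 + 6*Y) + Y = -18 + 7*Y)
-144*(z - 1*(-507)) + (-540 - p(-11)) = -144*(1611 - 1*(-507)) + (-540 - (-18 + 7*(-11))) = -144*(1611 + 507) + (-540 - (-18 - 77)) = -144*2118 + (-540 - 1*(-95)) = -304992 + (-540 + 95) = -304992 - 445 = -305437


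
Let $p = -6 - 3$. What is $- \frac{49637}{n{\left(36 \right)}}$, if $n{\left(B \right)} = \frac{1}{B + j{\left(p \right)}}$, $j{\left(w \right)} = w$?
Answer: $-1340199$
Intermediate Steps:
$p = -9$
$n{\left(B \right)} = \frac{1}{-9 + B}$ ($n{\left(B \right)} = \frac{1}{B - 9} = \frac{1}{-9 + B}$)
$- \frac{49637}{n{\left(36 \right)}} = - \frac{49637}{\frac{1}{-9 + 36}} = - \frac{49637}{\frac{1}{27}} = - 49637 \frac{1}{\frac{1}{27}} = \left(-49637\right) 27 = -1340199$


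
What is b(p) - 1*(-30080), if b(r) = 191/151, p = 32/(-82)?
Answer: 4542271/151 ≈ 30081.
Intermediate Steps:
p = -16/41 (p = 32*(-1/82) = -16/41 ≈ -0.39024)
b(r) = 191/151 (b(r) = 191*(1/151) = 191/151)
b(p) - 1*(-30080) = 191/151 - 1*(-30080) = 191/151 + 30080 = 4542271/151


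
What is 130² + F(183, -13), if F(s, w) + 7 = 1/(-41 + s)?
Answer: 2398807/142 ≈ 16893.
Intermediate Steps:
F(s, w) = -7 + 1/(-41 + s)
130² + F(183, -13) = 130² + (288 - 7*183)/(-41 + 183) = 16900 + (288 - 1281)/142 = 16900 + (1/142)*(-993) = 16900 - 993/142 = 2398807/142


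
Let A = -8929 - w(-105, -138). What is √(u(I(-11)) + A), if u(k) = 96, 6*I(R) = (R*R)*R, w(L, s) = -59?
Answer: I*√8774 ≈ 93.67*I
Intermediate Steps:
I(R) = R³/6 (I(R) = ((R*R)*R)/6 = (R²*R)/6 = R³/6)
A = -8870 (A = -8929 - 1*(-59) = -8929 + 59 = -8870)
√(u(I(-11)) + A) = √(96 - 8870) = √(-8774) = I*√8774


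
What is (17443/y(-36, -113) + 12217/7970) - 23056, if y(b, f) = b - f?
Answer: -14009275221/613690 ≈ -22828.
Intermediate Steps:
(17443/y(-36, -113) + 12217/7970) - 23056 = (17443/(-36 - 1*(-113)) + 12217/7970) - 23056 = (17443/(-36 + 113) + 12217*(1/7970)) - 23056 = (17443/77 + 12217/7970) - 23056 = 139961419/613690 - 23056 = -14009275221/613690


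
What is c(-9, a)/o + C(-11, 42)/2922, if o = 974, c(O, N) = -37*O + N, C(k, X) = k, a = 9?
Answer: 1015/2922 ≈ 0.34736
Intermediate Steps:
c(O, N) = N - 37*O
c(-9, a)/o + C(-11, 42)/2922 = (9 - 37*(-9))/974 - 11/2922 = (9 + 333)*(1/974) - 11*1/2922 = 342*(1/974) - 11/2922 = 171/487 - 11/2922 = 1015/2922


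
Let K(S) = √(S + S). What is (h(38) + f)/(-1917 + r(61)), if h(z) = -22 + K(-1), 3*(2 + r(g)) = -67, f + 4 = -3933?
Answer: 11877/5824 - 3*I*√2/5824 ≈ 2.0393 - 0.00072847*I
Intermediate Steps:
f = -3937 (f = -4 - 3933 = -3937)
K(S) = √2*√S (K(S) = √(2*S) = √2*√S)
r(g) = -73/3 (r(g) = -2 + (⅓)*(-67) = -2 - 67/3 = -73/3)
h(z) = -22 + I*√2 (h(z) = -22 + √2*√(-1) = -22 + √2*I = -22 + I*√2)
(h(38) + f)/(-1917 + r(61)) = ((-22 + I*√2) - 3937)/(-1917 - 73/3) = (-3959 + I*√2)/(-5824/3) = (-3959 + I*√2)*(-3/5824) = 11877/5824 - 3*I*√2/5824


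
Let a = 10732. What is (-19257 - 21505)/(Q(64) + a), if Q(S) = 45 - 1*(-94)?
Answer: -40762/10871 ≈ -3.7496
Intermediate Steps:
Q(S) = 139 (Q(S) = 45 + 94 = 139)
(-19257 - 21505)/(Q(64) + a) = (-19257 - 21505)/(139 + 10732) = -40762/10871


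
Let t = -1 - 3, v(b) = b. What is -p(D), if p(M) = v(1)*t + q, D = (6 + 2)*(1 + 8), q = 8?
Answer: -4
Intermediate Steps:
D = 72 (D = 8*9 = 72)
t = -4
p(M) = 4 (p(M) = 1*(-4) + 8 = -4 + 8 = 4)
-p(D) = -1*4 = -4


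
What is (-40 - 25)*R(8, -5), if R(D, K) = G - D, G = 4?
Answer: 260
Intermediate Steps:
R(D, K) = 4 - D
(-40 - 25)*R(8, -5) = (-40 - 25)*(4 - 1*8) = -65*(4 - 8) = -65*(-4) = 260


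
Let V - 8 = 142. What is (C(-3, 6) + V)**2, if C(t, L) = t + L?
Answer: 23409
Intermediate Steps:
C(t, L) = L + t
V = 150 (V = 8 + 142 = 150)
(C(-3, 6) + V)**2 = ((6 - 3) + 150)**2 = (3 + 150)**2 = 153**2 = 23409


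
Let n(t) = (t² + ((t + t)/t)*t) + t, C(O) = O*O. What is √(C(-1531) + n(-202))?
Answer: √2384159 ≈ 1544.1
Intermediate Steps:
C(O) = O²
n(t) = t² + 3*t (n(t) = (t² + ((2*t)/t)*t) + t = (t² + 2*t) + t = t² + 3*t)
√(C(-1531) + n(-202)) = √((-1531)² - 202*(3 - 202)) = √(2343961 - 202*(-199)) = √(2343961 + 40198) = √2384159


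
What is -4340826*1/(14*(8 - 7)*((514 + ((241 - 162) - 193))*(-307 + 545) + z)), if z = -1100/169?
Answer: -52399971/16087700 ≈ -3.2571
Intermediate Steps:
z = -1100/169 (z = -1100*1/169 = -1100/169 ≈ -6.5089)
-4340826*1/(14*(8 - 7)*((514 + ((241 - 162) - 193))*(-307 + 545) + z)) = -4340826*1/(14*(8 - 7)*((514 + ((241 - 162) - 193))*(-307 + 545) - 1100/169)) = -4340826*1/(14*((514 + (79 - 193))*238 - 1100/169)) = -4340826*1/(14*((514 - 114)*238 - 1100/169)) = -4340826*1/(14*(400*238 - 1100/169)) = -4340826*1/(14*(95200 - 1100/169)) = -4340826/(14*(16087700/169)) = -4340826/225227800/169 = -4340826*169/225227800 = -52399971/16087700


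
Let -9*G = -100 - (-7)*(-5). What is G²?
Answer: 225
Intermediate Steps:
G = 15 (G = -(-100 - (-7)*(-5))/9 = -(-100 - 1*35)/9 = -(-100 - 35)/9 = -⅑*(-135) = 15)
G² = 15² = 225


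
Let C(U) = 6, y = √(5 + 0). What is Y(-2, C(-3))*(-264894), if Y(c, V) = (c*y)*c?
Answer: -1059576*√5 ≈ -2.3693e+6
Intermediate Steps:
y = √5 ≈ 2.2361
Y(c, V) = √5*c² (Y(c, V) = (c*√5)*c = √5*c²)
Y(-2, C(-3))*(-264894) = (√5*(-2)²)*(-264894) = (√5*4)*(-264894) = (4*√5)*(-264894) = -1059576*√5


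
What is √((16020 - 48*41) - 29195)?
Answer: I*√15143 ≈ 123.06*I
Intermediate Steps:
√((16020 - 48*41) - 29195) = √((16020 - 1968) - 29195) = √(14052 - 29195) = √(-15143) = I*√15143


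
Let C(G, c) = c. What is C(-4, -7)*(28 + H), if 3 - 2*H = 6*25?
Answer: 637/2 ≈ 318.50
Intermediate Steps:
H = -147/2 (H = 3/2 - 3*25 = 3/2 - ½*150 = 3/2 - 75 = -147/2 ≈ -73.500)
C(-4, -7)*(28 + H) = -7*(28 - 147/2) = -7*(-91/2) = 637/2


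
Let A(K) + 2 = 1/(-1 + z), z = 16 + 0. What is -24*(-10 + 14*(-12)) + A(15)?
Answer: 64051/15 ≈ 4270.1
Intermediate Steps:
z = 16
A(K) = -29/15 (A(K) = -2 + 1/(-1 + 16) = -2 + 1/15 = -29/15)
-24*(-10 + 14*(-12)) + A(15) = -24*(-10 + 14*(-12)) - 29/15 = -24*(-10 - 168) - 29/15 = -24*(-178) - 29/15 = 4272 - 29/15 = 64051/15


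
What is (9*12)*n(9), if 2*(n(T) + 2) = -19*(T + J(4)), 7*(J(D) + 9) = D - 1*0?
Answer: -5616/7 ≈ -802.29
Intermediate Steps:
J(D) = -9 + D/7 (J(D) = -9 + (D - 1*0)/7 = -9 + (D + 0)/7 = -9 + D/7)
n(T) = 1093/14 - 19*T/2 (n(T) = -2 + (-19*(T + (-9 + (⅐)*4)))/2 = -2 + (-19*(T + (-9 + 4/7)))/2 = -2 + (-19*(T - 59/7))/2 = -2 + (-19*(-59/7 + T))/2 = -2 + (1121/7 - 19*T)/2 = -2 + (1121/14 - 19*T/2) = 1093/14 - 19*T/2)
(9*12)*n(9) = (9*12)*(1093/14 - 19/2*9) = 108*(1093/14 - 171/2) = 108*(-52/7) = -5616/7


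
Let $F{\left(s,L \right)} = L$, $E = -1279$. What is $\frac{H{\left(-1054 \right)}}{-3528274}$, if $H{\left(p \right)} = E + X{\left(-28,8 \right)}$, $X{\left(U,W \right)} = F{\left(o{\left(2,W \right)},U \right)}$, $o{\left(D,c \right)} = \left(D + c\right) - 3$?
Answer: $\frac{1307}{3528274} \approx 0.00037044$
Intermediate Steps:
$o{\left(D,c \right)} = -3 + D + c$
$X{\left(U,W \right)} = U$
$H{\left(p \right)} = -1307$ ($H{\left(p \right)} = -1279 - 28 = -1307$)
$\frac{H{\left(-1054 \right)}}{-3528274} = - \frac{1307}{-3528274} = \left(-1307\right) \left(- \frac{1}{3528274}\right) = \frac{1307}{3528274}$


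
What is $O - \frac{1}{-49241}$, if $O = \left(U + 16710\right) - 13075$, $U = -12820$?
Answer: $- \frac{452278584}{49241} \approx -9185.0$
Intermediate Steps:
$O = -9185$ ($O = \left(-12820 + 16710\right) - 13075 = 3890 - 13075 = -9185$)
$O - \frac{1}{-49241} = -9185 - \frac{1}{-49241} = -9185 - - \frac{1}{49241} = -9185 + \frac{1}{49241} = - \frac{452278584}{49241}$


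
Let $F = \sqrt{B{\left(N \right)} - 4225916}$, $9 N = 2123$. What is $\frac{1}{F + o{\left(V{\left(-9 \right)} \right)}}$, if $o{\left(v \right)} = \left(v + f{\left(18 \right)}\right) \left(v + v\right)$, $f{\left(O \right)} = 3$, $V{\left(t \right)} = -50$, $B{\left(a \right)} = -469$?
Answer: $- \frac{i}{\sqrt{4226385} - 4700 i} \approx 0.0001786 - 7.8119 \cdot 10^{-5} i$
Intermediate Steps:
$N = \frac{2123}{9}$ ($N = \frac{1}{9} \cdot 2123 = \frac{2123}{9} \approx 235.89$)
$o{\left(v \right)} = 2 v \left(3 + v\right)$ ($o{\left(v \right)} = \left(v + 3\right) \left(v + v\right) = \left(3 + v\right) 2 v = 2 v \left(3 + v\right)$)
$F = i \sqrt{4226385}$ ($F = \sqrt{-469 - 4225916} = \sqrt{-4226385} = i \sqrt{4226385} \approx 2055.8 i$)
$\frac{1}{F + o{\left(V{\left(-9 \right)} \right)}} = \frac{1}{i \sqrt{4226385} + 2 \left(-50\right) \left(3 - 50\right)} = \frac{1}{i \sqrt{4226385} + 2 \left(-50\right) \left(-47\right)} = \frac{1}{i \sqrt{4226385} + 4700} = \frac{1}{4700 + i \sqrt{4226385}}$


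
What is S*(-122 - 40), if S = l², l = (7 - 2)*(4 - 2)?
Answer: -16200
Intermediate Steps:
l = 10 (l = 5*2 = 10)
S = 100 (S = 10² = 100)
S*(-122 - 40) = 100*(-122 - 40) = 100*(-162) = -16200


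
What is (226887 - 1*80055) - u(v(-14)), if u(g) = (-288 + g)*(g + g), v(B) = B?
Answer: 138376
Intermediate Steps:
u(g) = 2*g*(-288 + g) (u(g) = (-288 + g)*(2*g) = 2*g*(-288 + g))
(226887 - 1*80055) - u(v(-14)) = (226887 - 1*80055) - 2*(-14)*(-288 - 14) = (226887 - 80055) - 2*(-14)*(-302) = 146832 - 1*8456 = 146832 - 8456 = 138376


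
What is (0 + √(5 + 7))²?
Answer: 12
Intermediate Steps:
(0 + √(5 + 7))² = (0 + √12)² = (0 + 2*√3)² = (2*√3)² = 12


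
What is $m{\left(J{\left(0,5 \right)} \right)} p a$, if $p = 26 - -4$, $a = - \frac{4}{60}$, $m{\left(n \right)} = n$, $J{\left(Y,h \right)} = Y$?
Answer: $0$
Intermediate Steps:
$a = - \frac{1}{15}$ ($a = \left(-4\right) \frac{1}{60} = - \frac{1}{15} \approx -0.066667$)
$p = 30$ ($p = 26 + 4 = 30$)
$m{\left(J{\left(0,5 \right)} \right)} p a = 0 \cdot 30 \left(- \frac{1}{15}\right) = 0 \left(- \frac{1}{15}\right) = 0$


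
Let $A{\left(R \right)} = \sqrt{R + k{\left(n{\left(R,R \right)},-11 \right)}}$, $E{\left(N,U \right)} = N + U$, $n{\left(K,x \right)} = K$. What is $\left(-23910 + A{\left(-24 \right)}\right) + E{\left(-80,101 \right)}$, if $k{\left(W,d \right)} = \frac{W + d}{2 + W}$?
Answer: $-23889 + \frac{i \sqrt{10846}}{22} \approx -23889.0 + 4.7338 i$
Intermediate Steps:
$k{\left(W,d \right)} = \frac{W + d}{2 + W}$
$A{\left(R \right)} = \sqrt{R + \frac{-11 + R}{2 + R}}$ ($A{\left(R \right)} = \sqrt{R + \frac{R - 11}{2 + R}} = \sqrt{R + \frac{-11 + R}{2 + R}}$)
$\left(-23910 + A{\left(-24 \right)}\right) + E{\left(-80,101 \right)} = \left(-23910 + \sqrt{\frac{-11 - 24 - 24 \left(2 - 24\right)}{2 - 24}}\right) + \left(-80 + 101\right) = \left(-23910 + \sqrt{\frac{-11 - 24 - -528}{-22}}\right) + 21 = \left(-23910 + \sqrt{- \frac{-11 - 24 + 528}{22}}\right) + 21 = \left(-23910 + \sqrt{\left(- \frac{1}{22}\right) 493}\right) + 21 = \left(-23910 + \sqrt{- \frac{493}{22}}\right) + 21 = \left(-23910 + \frac{i \sqrt{10846}}{22}\right) + 21 = -23889 + \frac{i \sqrt{10846}}{22}$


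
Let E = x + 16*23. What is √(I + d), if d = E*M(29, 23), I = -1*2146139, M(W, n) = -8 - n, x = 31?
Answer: 2*I*√539627 ≈ 1469.2*I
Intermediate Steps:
E = 399 (E = 31 + 16*23 = 31 + 368 = 399)
I = -2146139
d = -12369 (d = 399*(-8 - 1*23) = 399*(-8 - 23) = 399*(-31) = -12369)
√(I + d) = √(-2146139 - 12369) = √(-2158508) = 2*I*√539627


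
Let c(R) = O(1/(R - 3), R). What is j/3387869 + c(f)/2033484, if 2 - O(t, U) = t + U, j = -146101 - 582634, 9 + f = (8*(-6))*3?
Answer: -231089948127151/1074711675272976 ≈ -0.21502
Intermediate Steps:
f = -153 (f = -9 + (8*(-6))*3 = -9 - 48*3 = -9 - 144 = -153)
j = -728735
O(t, U) = 2 - U - t (O(t, U) = 2 - (t + U) = 2 - (U + t) = 2 + (-U - t) = 2 - U - t)
c(R) = 2 - R - 1/(-3 + R) (c(R) = 2 - R - 1/(R - 3) = 2 - R - 1/(-3 + R))
j/3387869 + c(f)/2033484 = -728735/3387869 + ((-1 + (-3 - 153)*(2 - 1*(-153)))/(-3 - 153))/2033484 = -728735*1/3387869 + ((-1 - 156*(2 + 153))/(-156))*(1/2033484) = -728735/3387869 - (-1 - 156*155)/156*(1/2033484) = -728735/3387869 - (-1 - 24180)/156*(1/2033484) = -728735/3387869 - 1/156*(-24181)*(1/2033484) = -728735/3387869 + (24181/156)*(1/2033484) = -728735/3387869 + 24181/317223504 = -231089948127151/1074711675272976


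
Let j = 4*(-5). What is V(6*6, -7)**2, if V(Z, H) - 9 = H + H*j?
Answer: 20164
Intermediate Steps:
j = -20
V(Z, H) = 9 - 19*H (V(Z, H) = 9 + (H + H*(-20)) = 9 + (H - 20*H) = 9 - 19*H)
V(6*6, -7)**2 = (9 - 19*(-7))**2 = (9 + 133)**2 = 142**2 = 20164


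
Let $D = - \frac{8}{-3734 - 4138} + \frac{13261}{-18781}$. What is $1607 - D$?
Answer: $\frac{29711199971}{18480504} \approx 1607.7$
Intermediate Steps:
$D = - \frac{13030043}{18480504}$ ($D = - \frac{8}{-7872} + 13261 \left(- \frac{1}{18781}\right) = \left(-8\right) \left(- \frac{1}{7872}\right) - \frac{13261}{18781} = \frac{1}{984} - \frac{13261}{18781} = - \frac{13030043}{18480504} \approx -0.70507$)
$1607 - D = 1607 - - \frac{13030043}{18480504} = 1607 + \frac{13030043}{18480504} = \frac{29711199971}{18480504}$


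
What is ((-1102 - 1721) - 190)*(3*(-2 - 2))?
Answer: 36156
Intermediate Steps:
((-1102 - 1721) - 190)*(3*(-2 - 2)) = (-2823 - 190)*(3*(-4)) = -3013*(-12) = 36156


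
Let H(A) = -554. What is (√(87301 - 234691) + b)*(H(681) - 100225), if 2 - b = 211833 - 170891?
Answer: 4125892260 - 1713243*I*√510 ≈ 4.1259e+9 - 3.869e+7*I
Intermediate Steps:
b = -40940 (b = 2 - (211833 - 170891) = 2 - 1*40942 = 2 - 40942 = -40940)
(√(87301 - 234691) + b)*(H(681) - 100225) = (√(87301 - 234691) - 40940)*(-554 - 100225) = (√(-147390) - 40940)*(-100779) = (17*I*√510 - 40940)*(-100779) = (-40940 + 17*I*√510)*(-100779) = 4125892260 - 1713243*I*√510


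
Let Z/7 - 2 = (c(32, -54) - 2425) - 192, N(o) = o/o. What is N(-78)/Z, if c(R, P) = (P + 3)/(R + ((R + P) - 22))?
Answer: -4/73101 ≈ -5.4719e-5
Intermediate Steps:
c(R, P) = (3 + P)/(-22 + P + 2*R) (c(R, P) = (3 + P)/(R + ((P + R) - 22)) = (3 + P)/(R + (-22 + P + R)) = (3 + P)/(-22 + P + 2*R))
N(o) = 1
Z = -73101/4 (Z = 14 + 7*(((3 - 54)/(-22 - 54 + 2*32) - 2425) - 192) = 14 + 7*((-51/(-22 - 54 + 64) - 2425) - 192) = 14 + 7*((-51/(-12) - 2425) - 192) = 14 + 7*((-1/12*(-51) - 2425) - 192) = 14 + 7*((17/4 - 2425) - 192) = 14 + 7*(-9683/4 - 192) = 14 + 7*(-10451/4) = 14 - 73157/4 = -73101/4 ≈ -18275.)
N(-78)/Z = 1/(-73101/4) = 1*(-4/73101) = -4/73101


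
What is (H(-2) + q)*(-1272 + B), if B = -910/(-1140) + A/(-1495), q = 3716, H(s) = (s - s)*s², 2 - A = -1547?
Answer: -402865496858/85215 ≈ -4.7276e+6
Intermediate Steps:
A = 1549 (A = 2 - 1*(-1547) = 2 + 1547 = 1549)
H(s) = 0 (H(s) = 0*s² = 0)
B = -40541/170430 (B = -910/(-1140) + 1549/(-1495) = -910*(-1/1140) + 1549*(-1/1495) = 91/114 - 1549/1495 = -40541/170430 ≈ -0.23787)
(H(-2) + q)*(-1272 + B) = (0 + 3716)*(-1272 - 40541/170430) = 3716*(-216827501/170430) = -402865496858/85215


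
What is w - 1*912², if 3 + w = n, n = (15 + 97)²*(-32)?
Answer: -1233155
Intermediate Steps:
n = -401408 (n = 112²*(-32) = 12544*(-32) = -401408)
w = -401411 (w = -3 - 401408 = -401411)
w - 1*912² = -401411 - 1*912² = -401411 - 1*831744 = -401411 - 831744 = -1233155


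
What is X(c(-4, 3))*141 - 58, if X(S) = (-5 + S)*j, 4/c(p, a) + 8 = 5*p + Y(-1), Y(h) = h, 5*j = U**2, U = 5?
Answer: -106727/29 ≈ -3680.2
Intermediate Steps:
j = 5 (j = (1/5)*5**2 = (1/5)*25 = 5)
c(p, a) = 4/(-9 + 5*p) (c(p, a) = 4/(-8 + (5*p - 1)) = 4/(-8 + (-1 + 5*p)) = 4/(-9 + 5*p))
X(S) = -25 + 5*S (X(S) = (-5 + S)*5 = -25 + 5*S)
X(c(-4, 3))*141 - 58 = (-25 + 5*(4/(-9 + 5*(-4))))*141 - 58 = (-25 + 5*(4/(-9 - 20)))*141 - 58 = (-25 + 5*(4/(-29)))*141 - 58 = (-25 + 5*(4*(-1/29)))*141 - 58 = (-25 + 5*(-4/29))*141 - 58 = (-25 - 20/29)*141 - 58 = -745/29*141 - 58 = -105045/29 - 58 = -106727/29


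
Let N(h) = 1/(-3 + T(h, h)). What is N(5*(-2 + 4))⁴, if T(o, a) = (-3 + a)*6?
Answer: 1/2313441 ≈ 4.3226e-7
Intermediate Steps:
T(o, a) = -18 + 6*a
N(h) = 1/(-21 + 6*h) (N(h) = 1/(-3 + (-18 + 6*h)) = 1/(-21 + 6*h))
N(5*(-2 + 4))⁴ = (1/(3*(-7 + 2*(5*(-2 + 4)))))⁴ = (1/(3*(-7 + 2*(5*2))))⁴ = (1/(3*(-7 + 2*10)))⁴ = (1/(3*(-7 + 20)))⁴ = ((⅓)/13)⁴ = ((⅓)*(1/13))⁴ = (1/39)⁴ = 1/2313441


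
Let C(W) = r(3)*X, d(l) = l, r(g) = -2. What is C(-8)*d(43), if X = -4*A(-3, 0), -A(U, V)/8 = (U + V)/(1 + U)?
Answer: -4128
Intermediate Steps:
A(U, V) = -8*(U + V)/(1 + U)
X = 48 (X = -32*(-1*(-3) - 1*0)/(1 - 3) = -32*(3 + 0)/(-2) = -32*(-1)*3/2 = -4*(-12) = 48)
C(W) = -96 (C(W) = -2*48 = -96)
C(-8)*d(43) = -96*43 = -4128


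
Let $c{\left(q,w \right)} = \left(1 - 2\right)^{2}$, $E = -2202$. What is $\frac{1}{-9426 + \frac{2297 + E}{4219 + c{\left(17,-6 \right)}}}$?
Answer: $- \frac{844}{7955525} \approx -0.00010609$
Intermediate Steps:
$c{\left(q,w \right)} = 1$ ($c{\left(q,w \right)} = \left(-1\right)^{2} = 1$)
$\frac{1}{-9426 + \frac{2297 + E}{4219 + c{\left(17,-6 \right)}}} = \frac{1}{-9426 + \frac{2297 - 2202}{4219 + 1}} = \frac{1}{-9426 + \frac{95}{4220}} = \frac{1}{-9426 + 95 \cdot \frac{1}{4220}} = \frac{1}{-9426 + \frac{19}{844}} = \frac{1}{- \frac{7955525}{844}} = - \frac{844}{7955525}$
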